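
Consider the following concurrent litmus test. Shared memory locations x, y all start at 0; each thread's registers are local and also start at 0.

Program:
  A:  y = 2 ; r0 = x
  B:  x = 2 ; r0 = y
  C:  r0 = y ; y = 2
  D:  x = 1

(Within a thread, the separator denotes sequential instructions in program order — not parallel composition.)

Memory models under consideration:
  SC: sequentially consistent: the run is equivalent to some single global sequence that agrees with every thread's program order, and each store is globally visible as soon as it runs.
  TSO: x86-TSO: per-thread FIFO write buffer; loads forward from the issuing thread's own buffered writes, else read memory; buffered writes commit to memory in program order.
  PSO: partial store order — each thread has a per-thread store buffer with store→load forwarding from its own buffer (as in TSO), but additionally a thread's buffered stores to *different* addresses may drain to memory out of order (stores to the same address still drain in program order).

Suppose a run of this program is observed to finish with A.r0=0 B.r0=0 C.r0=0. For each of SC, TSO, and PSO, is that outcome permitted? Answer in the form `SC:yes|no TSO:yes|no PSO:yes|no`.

outcome vector order: (A.r0,B.r0,C.r0)
SC (10): (0,2,0) (0,2,2) (1,0,0) (1,0,2) (1,2,0) (1,2,2) (2,0,0) (2,0,2) (2,2,0) (2,2,2)
TSO (12): (0,0,0) (0,0,2) (0,2,0) (0,2,2) (1,0,0) (1,0,2) (1,2,0) (1,2,2) (2,0,0) (2,0,2) (2,2,0) (2,2,2)
PSO (12): (0,0,0) (0,0,2) (0,2,0) (0,2,2) (1,0,0) (1,0,2) (1,2,0) (1,2,2) (2,0,0) (2,0,2) (2,2,0) (2,2,2)
target (0,0,0) ∈ {TSO,PSO}

SC:no TSO:yes PSO:yes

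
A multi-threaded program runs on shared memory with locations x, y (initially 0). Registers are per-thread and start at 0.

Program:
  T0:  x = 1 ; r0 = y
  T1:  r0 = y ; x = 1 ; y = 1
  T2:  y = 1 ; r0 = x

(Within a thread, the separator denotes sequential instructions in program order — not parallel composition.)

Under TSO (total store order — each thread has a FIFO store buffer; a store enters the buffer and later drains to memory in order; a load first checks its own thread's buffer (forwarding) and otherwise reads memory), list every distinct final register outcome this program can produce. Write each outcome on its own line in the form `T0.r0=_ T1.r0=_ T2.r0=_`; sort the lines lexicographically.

outcome vector order: (T0.r0,T1.r0,T2.r0)
|TSO outcomes| = 8

T0.r0=0 T1.r0=0 T2.r0=0
T0.r0=0 T1.r0=0 T2.r0=1
T0.r0=0 T1.r0=1 T2.r0=0
T0.r0=0 T1.r0=1 T2.r0=1
T0.r0=1 T1.r0=0 T2.r0=0
T0.r0=1 T1.r0=0 T2.r0=1
T0.r0=1 T1.r0=1 T2.r0=0
T0.r0=1 T1.r0=1 T2.r0=1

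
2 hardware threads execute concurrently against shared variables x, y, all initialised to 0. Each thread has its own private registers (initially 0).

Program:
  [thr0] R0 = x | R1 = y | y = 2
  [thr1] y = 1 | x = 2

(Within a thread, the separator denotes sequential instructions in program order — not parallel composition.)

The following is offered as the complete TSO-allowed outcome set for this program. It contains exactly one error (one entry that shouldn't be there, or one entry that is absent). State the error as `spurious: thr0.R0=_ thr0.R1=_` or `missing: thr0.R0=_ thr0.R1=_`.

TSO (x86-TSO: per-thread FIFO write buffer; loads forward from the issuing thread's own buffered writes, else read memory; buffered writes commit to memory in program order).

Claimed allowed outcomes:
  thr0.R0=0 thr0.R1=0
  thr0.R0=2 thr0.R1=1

missing: thr0.R0=0 thr0.R1=1

outcome vector order: (thr0.R0,thr0.R1)
TSO (3): 00, 01, 21
TSO∖claimed = {01}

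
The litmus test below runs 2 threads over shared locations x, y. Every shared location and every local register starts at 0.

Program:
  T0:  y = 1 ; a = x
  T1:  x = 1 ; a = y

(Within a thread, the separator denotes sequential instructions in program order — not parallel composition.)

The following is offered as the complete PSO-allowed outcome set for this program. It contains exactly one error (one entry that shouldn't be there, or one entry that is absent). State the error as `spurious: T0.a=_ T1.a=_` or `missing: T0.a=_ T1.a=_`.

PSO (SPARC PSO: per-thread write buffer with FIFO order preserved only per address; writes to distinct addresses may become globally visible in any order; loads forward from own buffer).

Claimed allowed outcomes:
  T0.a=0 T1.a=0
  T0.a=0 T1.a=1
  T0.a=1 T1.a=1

missing: T0.a=1 T1.a=0

outcome vector order: (T0.a,T1.a)
under PSO → 00, 01, 10, 11
PSO∖claimed = {10}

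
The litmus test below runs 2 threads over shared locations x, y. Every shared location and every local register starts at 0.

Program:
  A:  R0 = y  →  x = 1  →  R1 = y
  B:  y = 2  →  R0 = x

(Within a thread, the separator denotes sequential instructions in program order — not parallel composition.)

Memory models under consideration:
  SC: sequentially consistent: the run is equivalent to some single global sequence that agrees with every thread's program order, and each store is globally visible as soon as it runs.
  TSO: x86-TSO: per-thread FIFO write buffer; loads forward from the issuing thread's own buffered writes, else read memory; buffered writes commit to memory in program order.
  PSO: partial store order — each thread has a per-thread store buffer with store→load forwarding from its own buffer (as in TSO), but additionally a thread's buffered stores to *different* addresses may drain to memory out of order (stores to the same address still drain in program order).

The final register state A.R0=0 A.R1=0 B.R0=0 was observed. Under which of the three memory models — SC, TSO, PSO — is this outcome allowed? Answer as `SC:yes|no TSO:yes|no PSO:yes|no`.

SC:no TSO:yes PSO:yes

outcome vector order: (A.R0,A.R1,B.R0)
SC: 5 outcomes — {(0,0,1) (0,2,0) (0,2,1) (2,2,0) (2,2,1)}
TSO: 6 outcomes — {(0,0,0) (0,0,1) (0,2,0) (0,2,1) (2,2,0) (2,2,1)}
PSO: 6 outcomes — {(0,0,0) (0,0,1) (0,2,0) (0,2,1) (2,2,0) (2,2,1)}
target (0,0,0) ∈ {TSO,PSO}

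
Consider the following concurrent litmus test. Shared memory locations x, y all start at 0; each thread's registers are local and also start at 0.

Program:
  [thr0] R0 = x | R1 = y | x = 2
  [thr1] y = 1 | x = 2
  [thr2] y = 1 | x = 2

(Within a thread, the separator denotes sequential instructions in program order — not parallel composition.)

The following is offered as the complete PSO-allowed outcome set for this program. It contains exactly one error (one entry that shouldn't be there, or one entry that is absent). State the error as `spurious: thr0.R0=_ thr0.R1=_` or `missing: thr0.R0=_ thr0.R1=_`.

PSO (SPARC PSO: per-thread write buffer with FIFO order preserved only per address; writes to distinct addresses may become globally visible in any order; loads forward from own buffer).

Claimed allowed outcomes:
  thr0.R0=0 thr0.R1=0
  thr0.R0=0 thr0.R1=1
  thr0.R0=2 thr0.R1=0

missing: thr0.R0=2 thr0.R1=1

outcome vector order: (thr0.R0,thr0.R1)
under PSO → <0 0>; <0 1>; <2 0>; <2 1>
PSO∖claimed = {<2 1>}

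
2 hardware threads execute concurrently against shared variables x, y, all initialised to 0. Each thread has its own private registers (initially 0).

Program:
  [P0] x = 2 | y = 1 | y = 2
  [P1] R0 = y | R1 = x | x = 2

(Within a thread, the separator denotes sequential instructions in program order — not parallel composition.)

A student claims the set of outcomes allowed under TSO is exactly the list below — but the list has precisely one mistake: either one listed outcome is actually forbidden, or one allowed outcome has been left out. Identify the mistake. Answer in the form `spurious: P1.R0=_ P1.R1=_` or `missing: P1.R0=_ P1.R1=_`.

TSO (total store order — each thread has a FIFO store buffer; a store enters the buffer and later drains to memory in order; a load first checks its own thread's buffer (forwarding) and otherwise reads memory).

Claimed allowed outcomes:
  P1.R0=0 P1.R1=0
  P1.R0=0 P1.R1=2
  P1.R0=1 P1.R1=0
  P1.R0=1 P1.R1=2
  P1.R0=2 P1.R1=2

spurious: P1.R0=1 P1.R1=0

outcome vector order: (P1.R0,P1.R1)
under TSO → 00; 02; 12; 22
claimed∖TSO = {10}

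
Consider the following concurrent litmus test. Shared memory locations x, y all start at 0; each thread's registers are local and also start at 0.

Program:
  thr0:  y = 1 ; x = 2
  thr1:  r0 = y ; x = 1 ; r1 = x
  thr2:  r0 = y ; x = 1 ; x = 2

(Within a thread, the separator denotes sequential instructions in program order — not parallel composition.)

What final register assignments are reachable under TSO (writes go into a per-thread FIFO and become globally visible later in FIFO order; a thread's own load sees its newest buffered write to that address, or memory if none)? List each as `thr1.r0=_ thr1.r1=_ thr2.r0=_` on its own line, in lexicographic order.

thr1.r0=0 thr1.r1=1 thr2.r0=0
thr1.r0=0 thr1.r1=1 thr2.r0=1
thr1.r0=0 thr1.r1=2 thr2.r0=0
thr1.r0=0 thr1.r1=2 thr2.r0=1
thr1.r0=1 thr1.r1=1 thr2.r0=0
thr1.r0=1 thr1.r1=1 thr2.r0=1
thr1.r0=1 thr1.r1=2 thr2.r0=0
thr1.r0=1 thr1.r1=2 thr2.r0=1

outcome vector order: (thr1.r0,thr1.r1,thr2.r0)
|TSO outcomes| = 8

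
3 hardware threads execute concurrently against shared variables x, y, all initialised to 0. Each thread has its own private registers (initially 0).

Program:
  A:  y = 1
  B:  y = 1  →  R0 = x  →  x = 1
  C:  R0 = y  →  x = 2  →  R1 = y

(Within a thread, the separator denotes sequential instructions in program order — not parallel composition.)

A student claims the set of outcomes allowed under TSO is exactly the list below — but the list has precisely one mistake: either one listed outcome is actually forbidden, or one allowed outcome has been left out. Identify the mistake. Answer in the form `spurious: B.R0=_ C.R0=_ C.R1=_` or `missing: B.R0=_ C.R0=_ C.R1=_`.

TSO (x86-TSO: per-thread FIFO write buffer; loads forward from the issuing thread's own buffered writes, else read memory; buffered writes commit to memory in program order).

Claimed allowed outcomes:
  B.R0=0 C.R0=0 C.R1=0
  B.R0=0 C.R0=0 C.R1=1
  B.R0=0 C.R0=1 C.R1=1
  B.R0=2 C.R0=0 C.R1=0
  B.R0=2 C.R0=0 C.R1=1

missing: B.R0=2 C.R0=1 C.R1=1

outcome vector order: (B.R0,C.R0,C.R1)
TSO (6): <0 0 0>; <0 0 1>; <0 1 1>; <2 0 0>; <2 0 1>; <2 1 1>
TSO∖claimed = {<2 1 1>}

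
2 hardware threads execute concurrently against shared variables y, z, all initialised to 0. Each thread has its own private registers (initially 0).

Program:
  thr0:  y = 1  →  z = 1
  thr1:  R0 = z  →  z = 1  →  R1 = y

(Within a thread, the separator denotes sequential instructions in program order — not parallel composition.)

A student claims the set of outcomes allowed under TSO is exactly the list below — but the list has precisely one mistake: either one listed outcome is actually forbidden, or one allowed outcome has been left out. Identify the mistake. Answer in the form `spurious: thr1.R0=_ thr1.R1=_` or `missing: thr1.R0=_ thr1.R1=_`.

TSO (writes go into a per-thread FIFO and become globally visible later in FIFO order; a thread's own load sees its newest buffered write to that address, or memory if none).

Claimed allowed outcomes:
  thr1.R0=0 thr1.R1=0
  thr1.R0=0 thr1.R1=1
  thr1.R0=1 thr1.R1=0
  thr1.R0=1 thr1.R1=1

spurious: thr1.R0=1 thr1.R1=0

outcome vector order: (thr1.R0,thr1.R1)
[TSO] allowed = {00 01 11}
claimed∖TSO = {10}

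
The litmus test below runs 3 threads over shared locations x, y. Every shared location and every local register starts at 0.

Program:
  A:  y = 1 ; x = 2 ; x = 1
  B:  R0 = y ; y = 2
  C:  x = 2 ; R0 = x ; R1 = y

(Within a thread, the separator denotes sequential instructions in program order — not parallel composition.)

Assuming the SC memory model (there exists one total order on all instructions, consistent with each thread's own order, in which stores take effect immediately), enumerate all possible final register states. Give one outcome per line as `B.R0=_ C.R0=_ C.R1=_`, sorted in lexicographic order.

outcome vector order: (B.R0,C.R0,C.R1)
|SC outcomes| = 10

B.R0=0 C.R0=1 C.R1=1
B.R0=0 C.R0=1 C.R1=2
B.R0=0 C.R0=2 C.R1=0
B.R0=0 C.R0=2 C.R1=1
B.R0=0 C.R0=2 C.R1=2
B.R0=1 C.R0=1 C.R1=1
B.R0=1 C.R0=1 C.R1=2
B.R0=1 C.R0=2 C.R1=0
B.R0=1 C.R0=2 C.R1=1
B.R0=1 C.R0=2 C.R1=2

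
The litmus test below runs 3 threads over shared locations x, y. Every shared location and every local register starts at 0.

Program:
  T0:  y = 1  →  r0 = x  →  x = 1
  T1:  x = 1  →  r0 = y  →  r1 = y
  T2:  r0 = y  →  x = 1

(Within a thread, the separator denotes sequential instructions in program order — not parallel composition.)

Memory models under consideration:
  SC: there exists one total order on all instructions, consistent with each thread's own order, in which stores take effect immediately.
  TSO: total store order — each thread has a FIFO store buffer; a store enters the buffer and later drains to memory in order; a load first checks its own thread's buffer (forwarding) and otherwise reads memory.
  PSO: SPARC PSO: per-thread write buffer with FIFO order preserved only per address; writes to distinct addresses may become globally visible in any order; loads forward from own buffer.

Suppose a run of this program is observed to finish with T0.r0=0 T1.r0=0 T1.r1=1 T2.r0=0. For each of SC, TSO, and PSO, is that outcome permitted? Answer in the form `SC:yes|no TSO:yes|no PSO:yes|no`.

SC:no TSO:yes PSO:yes

outcome vector order: (T0.r0,T1.r0,T1.r1,T2.r0)
under SC → 0110 0111 1000 1001 1010 1011 1110 1111
under TSO → 0000 0001 0010 0011 0110 0111 1000 1001 1010 1011 1110 1111
under PSO → 0000 0001 0010 0011 0110 0111 1000 1001 1010 1011 1110 1111
target 0010 ∈ {TSO,PSO}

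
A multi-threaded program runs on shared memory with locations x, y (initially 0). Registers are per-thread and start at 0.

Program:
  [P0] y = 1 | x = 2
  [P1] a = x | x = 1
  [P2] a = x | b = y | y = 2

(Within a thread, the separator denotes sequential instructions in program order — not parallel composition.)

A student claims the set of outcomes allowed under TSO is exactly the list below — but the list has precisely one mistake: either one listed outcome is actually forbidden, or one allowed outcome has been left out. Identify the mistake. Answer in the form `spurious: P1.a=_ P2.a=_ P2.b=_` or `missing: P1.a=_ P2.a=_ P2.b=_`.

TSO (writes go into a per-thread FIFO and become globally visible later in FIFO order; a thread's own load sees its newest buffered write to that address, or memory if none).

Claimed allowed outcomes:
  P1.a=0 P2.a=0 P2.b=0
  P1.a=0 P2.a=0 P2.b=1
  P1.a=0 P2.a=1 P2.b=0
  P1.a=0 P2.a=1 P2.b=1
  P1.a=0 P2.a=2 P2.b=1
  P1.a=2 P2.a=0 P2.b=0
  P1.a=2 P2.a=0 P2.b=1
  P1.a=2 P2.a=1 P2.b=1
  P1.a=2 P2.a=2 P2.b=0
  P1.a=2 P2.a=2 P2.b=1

spurious: P1.a=2 P2.a=2 P2.b=0

outcome vector order: (P1.a,P2.a,P2.b)
under TSO → 000, 001, 010, 011, 021, 200, 201, 211, 221
claimed∖TSO = {220}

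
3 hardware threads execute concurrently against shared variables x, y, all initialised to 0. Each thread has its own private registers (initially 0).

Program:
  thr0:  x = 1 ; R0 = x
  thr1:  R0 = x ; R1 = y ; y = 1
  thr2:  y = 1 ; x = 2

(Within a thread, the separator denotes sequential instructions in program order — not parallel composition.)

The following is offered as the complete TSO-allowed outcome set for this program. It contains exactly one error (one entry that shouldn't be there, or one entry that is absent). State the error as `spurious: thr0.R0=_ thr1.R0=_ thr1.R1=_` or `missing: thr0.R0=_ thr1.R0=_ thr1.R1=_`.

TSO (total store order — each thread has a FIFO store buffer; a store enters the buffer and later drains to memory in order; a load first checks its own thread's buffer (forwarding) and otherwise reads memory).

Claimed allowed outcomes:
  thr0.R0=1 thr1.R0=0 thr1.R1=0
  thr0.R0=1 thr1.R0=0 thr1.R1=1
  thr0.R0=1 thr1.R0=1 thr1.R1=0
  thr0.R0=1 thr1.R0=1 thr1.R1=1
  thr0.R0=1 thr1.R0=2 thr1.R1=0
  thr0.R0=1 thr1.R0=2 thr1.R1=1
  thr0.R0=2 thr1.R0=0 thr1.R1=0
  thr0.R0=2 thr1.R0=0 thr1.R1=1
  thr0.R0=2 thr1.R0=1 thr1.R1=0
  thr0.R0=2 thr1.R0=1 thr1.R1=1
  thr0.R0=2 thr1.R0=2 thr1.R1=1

spurious: thr0.R0=1 thr1.R0=2 thr1.R1=0

outcome vector order: (thr0.R0,thr1.R0,thr1.R1)
TSO (10): (1,0,0), (1,0,1), (1,1,0), (1,1,1), (1,2,1), (2,0,0), (2,0,1), (2,1,0), (2,1,1), (2,2,1)
claimed∖TSO = {(1,2,0)}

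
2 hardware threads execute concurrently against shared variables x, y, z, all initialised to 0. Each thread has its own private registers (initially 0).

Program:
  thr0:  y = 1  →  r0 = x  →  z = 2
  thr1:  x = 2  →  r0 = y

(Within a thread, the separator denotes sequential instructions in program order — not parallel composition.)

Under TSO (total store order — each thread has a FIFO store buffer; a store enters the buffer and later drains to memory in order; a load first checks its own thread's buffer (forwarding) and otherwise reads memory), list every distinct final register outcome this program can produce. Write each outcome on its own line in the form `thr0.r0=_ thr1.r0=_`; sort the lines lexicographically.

thr0.r0=0 thr1.r0=0
thr0.r0=0 thr1.r0=1
thr0.r0=2 thr1.r0=0
thr0.r0=2 thr1.r0=1

outcome vector order: (thr0.r0,thr1.r0)
|TSO outcomes| = 4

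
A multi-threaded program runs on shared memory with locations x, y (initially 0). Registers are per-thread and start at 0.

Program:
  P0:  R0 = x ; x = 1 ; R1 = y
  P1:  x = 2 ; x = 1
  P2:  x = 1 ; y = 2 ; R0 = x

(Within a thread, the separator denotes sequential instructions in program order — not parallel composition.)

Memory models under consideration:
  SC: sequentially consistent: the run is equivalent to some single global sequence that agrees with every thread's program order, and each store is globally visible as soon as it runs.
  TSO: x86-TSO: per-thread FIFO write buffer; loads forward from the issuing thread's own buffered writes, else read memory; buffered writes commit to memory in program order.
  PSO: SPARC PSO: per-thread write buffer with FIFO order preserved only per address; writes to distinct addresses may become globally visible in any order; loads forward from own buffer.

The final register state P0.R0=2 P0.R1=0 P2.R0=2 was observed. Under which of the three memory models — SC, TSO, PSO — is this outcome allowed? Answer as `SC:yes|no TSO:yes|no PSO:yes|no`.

outcome vector order: (P0.R0,P0.R1,P2.R0)
under SC → 001; 002; 021; 022; 101; 102; 121; 122; 201; 221; 222
under TSO → 001; 002; 021; 022; 101; 102; 121; 122; 201; 202; 221; 222
under PSO → 001; 002; 021; 022; 101; 102; 121; 122; 201; 202; 221; 222
target 202 ∈ {TSO,PSO}

SC:no TSO:yes PSO:yes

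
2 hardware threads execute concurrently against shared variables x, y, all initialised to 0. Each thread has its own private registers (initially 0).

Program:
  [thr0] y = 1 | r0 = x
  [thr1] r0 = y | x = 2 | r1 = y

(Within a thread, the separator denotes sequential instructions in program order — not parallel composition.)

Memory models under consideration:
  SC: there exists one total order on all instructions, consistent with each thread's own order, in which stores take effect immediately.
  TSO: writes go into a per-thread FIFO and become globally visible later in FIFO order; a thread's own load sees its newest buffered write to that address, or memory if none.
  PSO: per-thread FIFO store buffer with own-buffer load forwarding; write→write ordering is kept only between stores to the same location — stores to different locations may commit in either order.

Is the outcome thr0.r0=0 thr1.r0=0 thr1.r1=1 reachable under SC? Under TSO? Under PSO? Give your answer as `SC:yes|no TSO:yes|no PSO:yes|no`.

outcome vector order: (thr0.r0,thr1.r0,thr1.r1)
[SC] allowed = {(0,0,1) (0,1,1) (2,0,0) (2,0,1) (2,1,1)}
[TSO] allowed = {(0,0,0) (0,0,1) (0,1,1) (2,0,0) (2,0,1) (2,1,1)}
[PSO] allowed = {(0,0,0) (0,0,1) (0,1,1) (2,0,0) (2,0,1) (2,1,1)}
target (0,0,1) ∈ {SC,TSO,PSO}

SC:yes TSO:yes PSO:yes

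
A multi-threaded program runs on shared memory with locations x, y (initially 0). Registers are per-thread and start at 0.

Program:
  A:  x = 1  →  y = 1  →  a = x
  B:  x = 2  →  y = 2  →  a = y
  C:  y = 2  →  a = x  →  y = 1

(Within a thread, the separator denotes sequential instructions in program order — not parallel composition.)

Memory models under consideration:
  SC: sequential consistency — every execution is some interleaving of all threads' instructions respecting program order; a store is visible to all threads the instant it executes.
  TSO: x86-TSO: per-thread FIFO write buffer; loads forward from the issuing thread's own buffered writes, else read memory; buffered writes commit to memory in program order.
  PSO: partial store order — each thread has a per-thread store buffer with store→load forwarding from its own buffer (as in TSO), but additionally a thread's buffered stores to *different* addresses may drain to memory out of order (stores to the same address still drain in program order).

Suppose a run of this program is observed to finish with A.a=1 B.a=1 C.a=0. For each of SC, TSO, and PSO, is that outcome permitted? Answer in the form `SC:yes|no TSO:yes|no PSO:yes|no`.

SC:yes TSO:yes PSO:yes

outcome vector order: (A.a,B.a,C.a)
SC: 12 outcomes — {<1 1 0> <1 1 1> <1 1 2> <1 2 0> <1 2 1> <1 2 2> <2 1 0> <2 1 1> <2 1 2> <2 2 0> <2 2 1> <2 2 2>}
TSO: 12 outcomes — {<1 1 0> <1 1 1> <1 1 2> <1 2 0> <1 2 1> <1 2 2> <2 1 0> <2 1 1> <2 1 2> <2 2 0> <2 2 1> <2 2 2>}
PSO: 12 outcomes — {<1 1 0> <1 1 1> <1 1 2> <1 2 0> <1 2 1> <1 2 2> <2 1 0> <2 1 1> <2 1 2> <2 2 0> <2 2 1> <2 2 2>}
target <1 1 0> ∈ {SC,TSO,PSO}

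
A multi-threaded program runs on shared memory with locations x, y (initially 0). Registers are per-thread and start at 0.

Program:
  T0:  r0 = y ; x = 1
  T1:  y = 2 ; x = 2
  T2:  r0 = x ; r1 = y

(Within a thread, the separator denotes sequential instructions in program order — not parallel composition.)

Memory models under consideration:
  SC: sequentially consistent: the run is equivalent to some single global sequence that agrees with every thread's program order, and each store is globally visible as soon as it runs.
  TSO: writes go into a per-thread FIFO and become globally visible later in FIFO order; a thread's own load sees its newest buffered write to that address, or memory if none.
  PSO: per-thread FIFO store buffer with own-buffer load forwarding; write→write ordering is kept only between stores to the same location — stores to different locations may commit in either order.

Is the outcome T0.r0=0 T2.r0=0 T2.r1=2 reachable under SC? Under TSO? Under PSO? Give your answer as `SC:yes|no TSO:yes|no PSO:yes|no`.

outcome vector order: (T0.r0,T2.r0,T2.r1)
SC (9): 000; 002; 010; 012; 022; 200; 202; 212; 222
TSO (9): 000; 002; 010; 012; 022; 200; 202; 212; 222
PSO (11): 000; 002; 010; 012; 020; 022; 200; 202; 212; 220; 222
target 002 ∈ {SC,TSO,PSO}

SC:yes TSO:yes PSO:yes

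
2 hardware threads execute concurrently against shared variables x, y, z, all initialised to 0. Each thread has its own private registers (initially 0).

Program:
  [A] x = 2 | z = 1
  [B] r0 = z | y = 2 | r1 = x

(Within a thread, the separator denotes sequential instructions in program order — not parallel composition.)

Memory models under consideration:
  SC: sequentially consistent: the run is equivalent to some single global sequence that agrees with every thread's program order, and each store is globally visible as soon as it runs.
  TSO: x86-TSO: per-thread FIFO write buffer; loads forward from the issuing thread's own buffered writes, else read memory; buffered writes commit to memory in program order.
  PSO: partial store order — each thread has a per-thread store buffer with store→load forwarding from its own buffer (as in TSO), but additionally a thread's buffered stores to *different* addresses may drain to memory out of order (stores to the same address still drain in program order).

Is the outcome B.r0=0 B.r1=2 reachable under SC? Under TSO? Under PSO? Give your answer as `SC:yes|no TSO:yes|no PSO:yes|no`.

SC:yes TSO:yes PSO:yes

outcome vector order: (B.r0,B.r1)
under SC → 0/0 0/2 1/2
under TSO → 0/0 0/2 1/2
under PSO → 0/0 0/2 1/0 1/2
target 0/2 ∈ {SC,TSO,PSO}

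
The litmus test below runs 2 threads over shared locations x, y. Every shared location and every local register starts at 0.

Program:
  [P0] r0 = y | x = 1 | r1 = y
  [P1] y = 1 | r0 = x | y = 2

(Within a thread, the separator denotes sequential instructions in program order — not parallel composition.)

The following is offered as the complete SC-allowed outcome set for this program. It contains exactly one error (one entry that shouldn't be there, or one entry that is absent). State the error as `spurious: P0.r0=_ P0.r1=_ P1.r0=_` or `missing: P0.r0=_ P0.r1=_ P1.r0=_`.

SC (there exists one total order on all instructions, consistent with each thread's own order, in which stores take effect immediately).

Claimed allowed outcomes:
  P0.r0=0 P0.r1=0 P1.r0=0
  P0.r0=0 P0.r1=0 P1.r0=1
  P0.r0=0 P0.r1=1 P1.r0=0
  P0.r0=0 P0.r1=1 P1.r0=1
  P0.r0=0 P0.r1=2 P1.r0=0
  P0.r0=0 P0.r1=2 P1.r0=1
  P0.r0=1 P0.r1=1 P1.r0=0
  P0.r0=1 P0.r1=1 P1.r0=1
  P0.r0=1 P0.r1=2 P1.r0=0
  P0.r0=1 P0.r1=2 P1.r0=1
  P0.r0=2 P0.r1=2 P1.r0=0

outcome vector order: (P0.r0,P0.r1,P1.r0)
[SC] allowed = {(0,0,1); (0,1,0); (0,1,1); (0,2,0); (0,2,1); (1,1,0); (1,1,1); (1,2,0); (1,2,1); (2,2,0)}
claimed∖SC = {(0,0,0)}

spurious: P0.r0=0 P0.r1=0 P1.r0=0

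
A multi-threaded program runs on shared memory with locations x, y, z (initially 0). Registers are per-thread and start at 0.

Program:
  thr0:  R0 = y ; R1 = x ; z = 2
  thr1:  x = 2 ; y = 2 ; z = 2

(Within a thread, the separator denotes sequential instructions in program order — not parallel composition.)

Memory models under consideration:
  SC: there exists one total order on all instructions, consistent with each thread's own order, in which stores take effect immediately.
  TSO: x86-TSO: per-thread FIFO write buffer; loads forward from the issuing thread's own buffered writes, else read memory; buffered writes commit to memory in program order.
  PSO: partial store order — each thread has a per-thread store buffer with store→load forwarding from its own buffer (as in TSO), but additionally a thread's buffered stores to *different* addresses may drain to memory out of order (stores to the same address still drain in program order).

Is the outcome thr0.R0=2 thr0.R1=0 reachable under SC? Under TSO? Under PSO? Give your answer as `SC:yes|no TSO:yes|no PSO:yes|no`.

SC:no TSO:no PSO:yes

outcome vector order: (thr0.R0,thr0.R1)
SC: 3 outcomes — {00 02 22}
TSO: 3 outcomes — {00 02 22}
PSO: 4 outcomes — {00 02 20 22}
target 20 ∈ {PSO}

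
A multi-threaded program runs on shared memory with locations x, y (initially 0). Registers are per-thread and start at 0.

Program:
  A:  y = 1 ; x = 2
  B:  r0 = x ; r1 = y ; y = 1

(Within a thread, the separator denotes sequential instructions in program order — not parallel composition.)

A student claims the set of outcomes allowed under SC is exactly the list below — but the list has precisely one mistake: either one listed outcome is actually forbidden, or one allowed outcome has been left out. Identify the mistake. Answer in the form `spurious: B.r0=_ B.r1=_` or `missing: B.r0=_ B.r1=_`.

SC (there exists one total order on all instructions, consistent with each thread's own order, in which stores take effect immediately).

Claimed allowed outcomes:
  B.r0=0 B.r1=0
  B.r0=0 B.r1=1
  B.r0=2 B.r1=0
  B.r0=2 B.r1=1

spurious: B.r0=2 B.r1=0

outcome vector order: (B.r0,B.r1)
[SC] allowed = {0/0; 0/1; 2/1}
claimed∖SC = {2/0}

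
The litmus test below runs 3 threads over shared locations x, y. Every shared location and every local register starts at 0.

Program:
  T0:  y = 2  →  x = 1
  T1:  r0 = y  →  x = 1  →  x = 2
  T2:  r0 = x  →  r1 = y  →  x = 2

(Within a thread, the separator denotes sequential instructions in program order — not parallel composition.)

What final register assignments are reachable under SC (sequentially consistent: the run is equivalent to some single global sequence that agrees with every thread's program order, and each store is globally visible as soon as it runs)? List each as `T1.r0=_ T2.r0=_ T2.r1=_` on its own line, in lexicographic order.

T1.r0=0 T2.r0=0 T2.r1=0
T1.r0=0 T2.r0=0 T2.r1=2
T1.r0=0 T2.r0=1 T2.r1=0
T1.r0=0 T2.r0=1 T2.r1=2
T1.r0=0 T2.r0=2 T2.r1=0
T1.r0=0 T2.r0=2 T2.r1=2
T1.r0=2 T2.r0=0 T2.r1=0
T1.r0=2 T2.r0=0 T2.r1=2
T1.r0=2 T2.r0=1 T2.r1=2
T1.r0=2 T2.r0=2 T2.r1=2

outcome vector order: (T1.r0,T2.r0,T2.r1)
|SC outcomes| = 10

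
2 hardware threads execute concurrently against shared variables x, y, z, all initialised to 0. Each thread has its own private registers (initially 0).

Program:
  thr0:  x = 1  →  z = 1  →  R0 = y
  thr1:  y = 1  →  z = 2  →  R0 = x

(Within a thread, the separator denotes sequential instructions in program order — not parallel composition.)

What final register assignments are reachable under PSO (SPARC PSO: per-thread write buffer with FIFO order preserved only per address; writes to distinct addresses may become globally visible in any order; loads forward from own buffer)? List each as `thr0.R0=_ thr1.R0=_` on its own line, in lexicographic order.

outcome vector order: (thr0.R0,thr1.R0)
|PSO outcomes| = 4

thr0.R0=0 thr1.R0=0
thr0.R0=0 thr1.R0=1
thr0.R0=1 thr1.R0=0
thr0.R0=1 thr1.R0=1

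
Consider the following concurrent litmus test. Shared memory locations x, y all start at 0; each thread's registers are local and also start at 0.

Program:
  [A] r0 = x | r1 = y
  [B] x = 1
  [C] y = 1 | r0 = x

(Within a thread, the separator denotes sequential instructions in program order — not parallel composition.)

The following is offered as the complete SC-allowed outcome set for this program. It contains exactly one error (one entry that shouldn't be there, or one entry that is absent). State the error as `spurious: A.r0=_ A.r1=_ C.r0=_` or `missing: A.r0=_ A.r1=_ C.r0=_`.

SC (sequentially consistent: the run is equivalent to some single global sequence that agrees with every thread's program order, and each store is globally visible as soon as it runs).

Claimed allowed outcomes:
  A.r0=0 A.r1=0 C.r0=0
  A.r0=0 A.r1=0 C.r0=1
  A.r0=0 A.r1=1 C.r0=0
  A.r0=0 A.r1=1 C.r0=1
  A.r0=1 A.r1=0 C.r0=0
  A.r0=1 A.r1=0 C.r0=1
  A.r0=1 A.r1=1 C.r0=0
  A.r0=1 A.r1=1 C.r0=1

outcome vector order: (A.r0,A.r1,C.r0)
SC (7): <0 0 0> <0 0 1> <0 1 0> <0 1 1> <1 0 1> <1 1 0> <1 1 1>
claimed∖SC = {<1 0 0>}

spurious: A.r0=1 A.r1=0 C.r0=0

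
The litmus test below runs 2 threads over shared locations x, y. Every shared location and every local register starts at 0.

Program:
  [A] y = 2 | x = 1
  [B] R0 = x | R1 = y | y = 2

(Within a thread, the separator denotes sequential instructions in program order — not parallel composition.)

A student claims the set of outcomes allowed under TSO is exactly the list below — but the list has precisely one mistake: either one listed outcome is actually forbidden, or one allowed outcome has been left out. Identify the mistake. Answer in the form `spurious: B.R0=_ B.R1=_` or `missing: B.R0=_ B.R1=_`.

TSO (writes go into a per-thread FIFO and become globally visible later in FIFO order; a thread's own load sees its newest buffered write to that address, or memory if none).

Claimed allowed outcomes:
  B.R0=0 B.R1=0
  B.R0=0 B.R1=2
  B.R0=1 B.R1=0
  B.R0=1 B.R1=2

spurious: B.R0=1 B.R1=0

outcome vector order: (B.R0,B.R1)
TSO (3): 0/0 0/2 1/2
claimed∖TSO = {1/0}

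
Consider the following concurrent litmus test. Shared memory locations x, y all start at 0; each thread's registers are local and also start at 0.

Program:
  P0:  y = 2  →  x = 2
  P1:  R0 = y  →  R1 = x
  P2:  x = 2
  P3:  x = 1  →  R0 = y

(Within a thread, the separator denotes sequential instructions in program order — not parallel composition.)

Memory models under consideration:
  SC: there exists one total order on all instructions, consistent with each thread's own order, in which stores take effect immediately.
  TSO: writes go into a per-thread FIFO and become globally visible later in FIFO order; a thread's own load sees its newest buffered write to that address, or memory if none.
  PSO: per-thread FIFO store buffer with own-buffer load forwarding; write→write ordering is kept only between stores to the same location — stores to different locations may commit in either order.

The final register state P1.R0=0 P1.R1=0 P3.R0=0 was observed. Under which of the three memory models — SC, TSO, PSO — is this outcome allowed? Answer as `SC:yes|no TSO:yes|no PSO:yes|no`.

outcome vector order: (P1.R0,P1.R1,P3.R0)
SC (11): <0 0 0> <0 0 2> <0 1 0> <0 1 2> <0 2 0> <0 2 2> <2 0 2> <2 1 0> <2 1 2> <2 2 0> <2 2 2>
TSO (12): <0 0 0> <0 0 2> <0 1 0> <0 1 2> <0 2 0> <0 2 2> <2 0 0> <2 0 2> <2 1 0> <2 1 2> <2 2 0> <2 2 2>
PSO (12): <0 0 0> <0 0 2> <0 1 0> <0 1 2> <0 2 0> <0 2 2> <2 0 0> <2 0 2> <2 1 0> <2 1 2> <2 2 0> <2 2 2>
target <0 0 0> ∈ {SC,TSO,PSO}

SC:yes TSO:yes PSO:yes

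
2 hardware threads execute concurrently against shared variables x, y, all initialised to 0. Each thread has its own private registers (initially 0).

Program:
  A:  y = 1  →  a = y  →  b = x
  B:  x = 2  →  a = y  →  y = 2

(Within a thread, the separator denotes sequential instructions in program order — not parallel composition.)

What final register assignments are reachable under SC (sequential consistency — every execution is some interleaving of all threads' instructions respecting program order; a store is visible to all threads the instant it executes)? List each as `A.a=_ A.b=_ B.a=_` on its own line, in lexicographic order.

A.a=1 A.b=0 B.a=1
A.a=1 A.b=2 B.a=0
A.a=1 A.b=2 B.a=1
A.a=2 A.b=2 B.a=0
A.a=2 A.b=2 B.a=1

outcome vector order: (A.a,A.b,B.a)
|SC outcomes| = 5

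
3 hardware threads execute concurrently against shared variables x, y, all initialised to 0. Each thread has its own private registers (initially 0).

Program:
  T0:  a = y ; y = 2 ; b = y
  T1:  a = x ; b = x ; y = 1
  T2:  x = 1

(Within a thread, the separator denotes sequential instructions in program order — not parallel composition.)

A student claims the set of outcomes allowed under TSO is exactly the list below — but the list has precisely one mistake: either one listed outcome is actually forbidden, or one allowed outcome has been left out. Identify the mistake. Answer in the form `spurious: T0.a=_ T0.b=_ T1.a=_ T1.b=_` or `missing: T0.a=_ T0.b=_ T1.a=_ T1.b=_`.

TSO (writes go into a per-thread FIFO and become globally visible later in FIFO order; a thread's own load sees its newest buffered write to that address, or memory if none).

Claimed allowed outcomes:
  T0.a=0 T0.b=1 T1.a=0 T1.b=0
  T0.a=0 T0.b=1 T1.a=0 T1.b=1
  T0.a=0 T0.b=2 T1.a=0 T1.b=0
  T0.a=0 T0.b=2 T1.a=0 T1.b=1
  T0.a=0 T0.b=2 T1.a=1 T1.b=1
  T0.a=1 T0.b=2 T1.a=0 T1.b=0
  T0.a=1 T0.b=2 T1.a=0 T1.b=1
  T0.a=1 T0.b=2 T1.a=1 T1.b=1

missing: T0.a=0 T0.b=1 T1.a=1 T1.b=1

outcome vector order: (T0.a,T0.b,T1.a,T1.b)
TSO (9): 0/1/0/0, 0/1/0/1, 0/1/1/1, 0/2/0/0, 0/2/0/1, 0/2/1/1, 1/2/0/0, 1/2/0/1, 1/2/1/1
TSO∖claimed = {0/1/1/1}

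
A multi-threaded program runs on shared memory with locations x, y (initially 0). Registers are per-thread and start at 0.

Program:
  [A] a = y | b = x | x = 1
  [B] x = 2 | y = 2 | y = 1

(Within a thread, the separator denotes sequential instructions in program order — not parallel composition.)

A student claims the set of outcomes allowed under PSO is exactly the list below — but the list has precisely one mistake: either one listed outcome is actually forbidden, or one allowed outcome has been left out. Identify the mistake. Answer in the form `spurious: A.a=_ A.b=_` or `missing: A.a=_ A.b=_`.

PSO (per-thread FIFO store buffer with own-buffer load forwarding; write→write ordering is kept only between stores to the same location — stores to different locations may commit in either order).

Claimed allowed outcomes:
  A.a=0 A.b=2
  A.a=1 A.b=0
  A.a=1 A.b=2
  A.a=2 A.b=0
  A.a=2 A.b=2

outcome vector order: (A.a,A.b)
[PSO] allowed = {0/0 0/2 1/0 1/2 2/0 2/2}
PSO∖claimed = {0/0}

missing: A.a=0 A.b=0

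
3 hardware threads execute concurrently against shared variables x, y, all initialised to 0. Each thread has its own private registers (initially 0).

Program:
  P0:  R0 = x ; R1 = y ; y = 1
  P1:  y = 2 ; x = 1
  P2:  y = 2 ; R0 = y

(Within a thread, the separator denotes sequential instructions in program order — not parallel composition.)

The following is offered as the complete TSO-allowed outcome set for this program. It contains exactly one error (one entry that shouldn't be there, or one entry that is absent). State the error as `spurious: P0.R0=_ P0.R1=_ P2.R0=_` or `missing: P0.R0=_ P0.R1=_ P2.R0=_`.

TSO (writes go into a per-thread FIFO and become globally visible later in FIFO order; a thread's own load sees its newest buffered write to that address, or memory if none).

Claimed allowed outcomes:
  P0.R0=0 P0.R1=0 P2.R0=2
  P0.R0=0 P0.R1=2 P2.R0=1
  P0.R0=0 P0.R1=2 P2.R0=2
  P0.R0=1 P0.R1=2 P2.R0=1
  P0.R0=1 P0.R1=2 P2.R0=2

missing: P0.R0=0 P0.R1=0 P2.R0=1

outcome vector order: (P0.R0,P0.R1,P2.R0)
TSO: 6 outcomes — {<0 0 1> <0 0 2> <0 2 1> <0 2 2> <1 2 1> <1 2 2>}
TSO∖claimed = {<0 0 1>}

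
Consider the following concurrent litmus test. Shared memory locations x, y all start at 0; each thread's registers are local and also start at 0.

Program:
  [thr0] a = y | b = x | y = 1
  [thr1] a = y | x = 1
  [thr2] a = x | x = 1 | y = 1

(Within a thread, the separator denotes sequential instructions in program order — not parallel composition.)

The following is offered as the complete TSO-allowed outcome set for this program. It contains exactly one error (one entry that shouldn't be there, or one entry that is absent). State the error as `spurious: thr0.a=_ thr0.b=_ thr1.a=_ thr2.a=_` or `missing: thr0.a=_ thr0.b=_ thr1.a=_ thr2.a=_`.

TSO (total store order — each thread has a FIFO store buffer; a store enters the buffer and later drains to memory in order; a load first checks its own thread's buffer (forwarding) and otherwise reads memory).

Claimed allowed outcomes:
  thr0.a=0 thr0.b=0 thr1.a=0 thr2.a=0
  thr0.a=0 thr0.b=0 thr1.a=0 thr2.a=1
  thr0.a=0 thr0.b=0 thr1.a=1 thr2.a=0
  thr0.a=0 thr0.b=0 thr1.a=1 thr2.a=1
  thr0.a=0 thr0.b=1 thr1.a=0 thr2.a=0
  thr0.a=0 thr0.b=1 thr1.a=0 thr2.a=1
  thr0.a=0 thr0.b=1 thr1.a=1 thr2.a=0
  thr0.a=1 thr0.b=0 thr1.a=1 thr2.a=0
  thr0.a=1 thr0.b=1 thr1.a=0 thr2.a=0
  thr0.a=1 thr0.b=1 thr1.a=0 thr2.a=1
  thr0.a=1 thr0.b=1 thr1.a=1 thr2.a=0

spurious: thr0.a=1 thr0.b=0 thr1.a=1 thr2.a=0

outcome vector order: (thr0.a,thr0.b,thr1.a,thr2.a)
[TSO] allowed = {<0 0 0 0>, <0 0 0 1>, <0 0 1 0>, <0 0 1 1>, <0 1 0 0>, <0 1 0 1>, <0 1 1 0>, <1 1 0 0>, <1 1 0 1>, <1 1 1 0>}
claimed∖TSO = {<1 0 1 0>}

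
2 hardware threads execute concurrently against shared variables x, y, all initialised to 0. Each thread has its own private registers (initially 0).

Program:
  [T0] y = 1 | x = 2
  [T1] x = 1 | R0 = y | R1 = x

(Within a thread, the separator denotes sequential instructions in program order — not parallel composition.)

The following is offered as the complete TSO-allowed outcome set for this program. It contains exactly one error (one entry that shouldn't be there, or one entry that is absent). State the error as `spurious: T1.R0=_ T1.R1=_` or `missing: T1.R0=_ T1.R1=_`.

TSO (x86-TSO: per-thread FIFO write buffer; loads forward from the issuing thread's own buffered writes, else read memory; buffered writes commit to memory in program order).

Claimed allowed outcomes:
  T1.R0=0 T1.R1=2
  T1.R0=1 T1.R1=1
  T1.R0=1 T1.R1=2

missing: T1.R0=0 T1.R1=1

outcome vector order: (T1.R0,T1.R1)
[TSO] allowed = {01 02 11 12}
TSO∖claimed = {01}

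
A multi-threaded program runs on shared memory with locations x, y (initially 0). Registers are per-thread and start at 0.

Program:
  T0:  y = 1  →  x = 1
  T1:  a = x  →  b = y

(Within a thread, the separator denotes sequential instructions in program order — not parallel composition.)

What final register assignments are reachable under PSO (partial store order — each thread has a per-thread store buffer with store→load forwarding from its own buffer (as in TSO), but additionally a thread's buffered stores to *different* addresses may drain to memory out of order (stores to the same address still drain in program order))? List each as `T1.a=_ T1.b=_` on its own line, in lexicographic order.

T1.a=0 T1.b=0
T1.a=0 T1.b=1
T1.a=1 T1.b=0
T1.a=1 T1.b=1

outcome vector order: (T1.a,T1.b)
|PSO outcomes| = 4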